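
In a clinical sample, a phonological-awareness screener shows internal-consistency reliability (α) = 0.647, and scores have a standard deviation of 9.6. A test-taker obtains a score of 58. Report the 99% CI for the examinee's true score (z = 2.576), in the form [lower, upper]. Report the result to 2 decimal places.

[43.31, 72.69]

SEM = 9.600·√(1 − 0.647) ≈ 5.704
Half-width = 2.576·5.704 ≈ 14.693
CI = 58 ± 14.693 → [43.307, 72.693]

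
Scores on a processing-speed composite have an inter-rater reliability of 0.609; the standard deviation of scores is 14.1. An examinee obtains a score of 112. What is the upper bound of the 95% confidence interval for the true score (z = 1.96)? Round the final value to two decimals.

SEM = 14.1000·√(1 − 0.6090) ≈ 8.8167
Half-width = 1.96·8.8167 ≈ 17.2808
Upper limit = 112 + 17.2808 ≈ 129.2808

129.28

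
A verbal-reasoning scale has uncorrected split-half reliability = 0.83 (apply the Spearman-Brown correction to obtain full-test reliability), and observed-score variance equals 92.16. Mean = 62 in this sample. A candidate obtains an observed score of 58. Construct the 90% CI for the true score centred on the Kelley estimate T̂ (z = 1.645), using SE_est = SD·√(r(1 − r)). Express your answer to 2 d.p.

SD = √92.16 = 9.60000
Spearman-Brown: r = 2(0.83) / (1 + 0.83) = 1.66000 / 1.83000 ≈ 0.90710
T̂ = 0.90710(58) + 0.09290(62) ≈ 58.37158
SE_est = SD × √(r(1 − r)) = 9.60000 × √0.08427 ≈ 9.60000 × 0.29029 ≈ 2.78675
CI = 58.37158 ± 1.645 × 2.78675 → [53.78737, 62.95580]

[53.79, 62.96]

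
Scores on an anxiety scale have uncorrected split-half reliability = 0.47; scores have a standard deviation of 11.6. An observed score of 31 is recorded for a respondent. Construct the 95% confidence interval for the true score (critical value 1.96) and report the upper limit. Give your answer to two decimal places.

Spearman-Brown: r = 2(0.47) / (1 + 0.47) = 0.940 / 1.470 ≈ 0.639
SEM = 11.600 * √(1 − 0.639) = 11.600 * √0.361 ≈ 11.600 * 0.600 ≈ 6.965
Half-width = 1.96*6.965 ≈ 13.652
Upper limit = 31 + 13.652 ≈ 44.652

44.65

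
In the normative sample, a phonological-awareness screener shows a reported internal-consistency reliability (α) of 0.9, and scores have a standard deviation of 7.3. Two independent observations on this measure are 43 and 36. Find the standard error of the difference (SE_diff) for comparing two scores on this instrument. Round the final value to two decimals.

3.26

SEM = 7.3000 × √(1 − 0.9000) = 7.3000 × √0.1000 ≃ 7.3000 × 0.3162 ≃ 2.3085
Standard error of the difference = 2.3085·√2 ≃ 3.2647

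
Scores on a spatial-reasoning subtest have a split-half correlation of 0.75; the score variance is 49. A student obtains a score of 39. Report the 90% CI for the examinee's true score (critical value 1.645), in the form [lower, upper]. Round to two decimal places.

SD = √49 ≈ 7.000
Spearman-Brown: r = 2(0.75) / (1 + 0.75) = 1.500 / 1.750 ≈ 0.857
SEM = 7.000*√(1 − 0.857) ≈ 2.646
1.645 * SEM ≈ 4.352
CI = 39 ± 4.352 → [34.648, 43.352]

[34.65, 43.35]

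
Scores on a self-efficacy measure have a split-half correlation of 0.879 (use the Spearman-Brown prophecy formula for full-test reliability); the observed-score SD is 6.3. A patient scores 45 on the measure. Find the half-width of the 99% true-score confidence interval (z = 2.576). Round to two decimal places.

Full-length reliability (Spearman-Brown) = 2(0.879)/(1+0.879) ≈ 0.9356
The standard error of measurement is 6.3000×√(1 − 0.9356) ≈ 6.3000×0.2538 ≈ 1.5987.
Half-width = 2.576×1.5987 ≈ 4.1183

4.12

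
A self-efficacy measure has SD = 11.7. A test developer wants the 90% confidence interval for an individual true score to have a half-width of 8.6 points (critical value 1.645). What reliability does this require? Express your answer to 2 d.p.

Required SEM = 8.6 / 1.645 ≈ 5.2280
Required reliability = 1 − (SEM/SD)² = 1 − 0.1997 ≈ 0.8003

0.80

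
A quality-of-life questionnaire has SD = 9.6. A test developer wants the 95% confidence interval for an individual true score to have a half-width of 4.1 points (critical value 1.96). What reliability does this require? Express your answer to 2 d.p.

Required SEM = 4.1 / 1.96 ≃ 2.0918
r = 1 − (2.0918/9.6)² ≃ 1 − 0.0475 ≃ 0.9525

0.95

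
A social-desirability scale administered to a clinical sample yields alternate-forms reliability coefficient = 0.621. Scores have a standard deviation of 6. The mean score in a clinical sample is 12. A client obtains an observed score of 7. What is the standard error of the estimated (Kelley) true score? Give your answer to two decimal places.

2.91

SE_est = SD · √(r(1 − r)) = 6.000 · √0.235 ≈ 6.000 · 0.485 ≈ 2.911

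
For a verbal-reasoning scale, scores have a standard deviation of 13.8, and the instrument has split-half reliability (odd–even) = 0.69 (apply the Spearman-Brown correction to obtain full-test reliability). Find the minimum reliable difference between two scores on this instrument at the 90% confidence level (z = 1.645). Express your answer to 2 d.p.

13.75

Spearman-Brown: r = 2(0.69) / (1 + 0.69) = 1.380 / 1.690 ≃ 0.817
The standard error of measurement is 13.800·√(1 − 0.817) ≃ 13.800·0.428 ≃ 5.910.
SE_diff = SEM · √2 ≃ 5.910 · 1.414 ≃ 8.359
Smallest detectable difference = 1.645·8.359 ≃ 13.750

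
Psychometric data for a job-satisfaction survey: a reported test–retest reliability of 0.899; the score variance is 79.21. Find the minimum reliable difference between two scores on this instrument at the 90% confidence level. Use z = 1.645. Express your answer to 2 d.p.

6.58

SD = √79.21 ≃ 8.90000
SEM = 8.90000 × √(1 − 0.89900) = 8.90000 × √0.10100 ≃ 8.90000 × 0.31780 ≃ 2.82846
SE_diff = √2 × SEM ≃ 4.00005
Smallest detectable difference = 1.645×4.00005 ≃ 6.58009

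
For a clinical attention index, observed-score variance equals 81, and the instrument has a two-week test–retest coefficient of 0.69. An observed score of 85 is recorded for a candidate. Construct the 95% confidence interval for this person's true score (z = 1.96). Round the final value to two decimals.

[75.18, 94.82]

SD = √81 = 9.000
SEM = 9.000*√(1 − 0.690) ≈ 5.011
Half-width = 1.96*5.011 ≈ 9.822
CI = 85 ± 9.822 → [75.178, 94.822]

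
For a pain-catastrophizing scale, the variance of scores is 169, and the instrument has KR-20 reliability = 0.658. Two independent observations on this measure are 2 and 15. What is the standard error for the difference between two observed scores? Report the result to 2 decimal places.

SD = √169 = 13.0000
SEM = 13.0000 · √(1 − 0.6580) = 13.0000 · √0.3420 ≈ 13.0000 · 0.5848 ≈ 7.6025
Standard error of the difference = 7.6025·√2 ≈ 10.7516

10.75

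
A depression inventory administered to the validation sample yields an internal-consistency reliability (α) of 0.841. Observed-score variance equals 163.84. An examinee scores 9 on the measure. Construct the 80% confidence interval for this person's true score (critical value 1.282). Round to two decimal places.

σ = 163.84^(1/2) = 12.80000
SEM = 12.80000 · √(1 − 0.84100) = 12.80000 · √0.15900 ≈ 12.80000 · 0.39875 ≈ 5.10397
1.282 · SEM ≈ 6.54330
80% CI: 9 ± 6.54330 = [2.45670, 15.54330]

[2.46, 15.54]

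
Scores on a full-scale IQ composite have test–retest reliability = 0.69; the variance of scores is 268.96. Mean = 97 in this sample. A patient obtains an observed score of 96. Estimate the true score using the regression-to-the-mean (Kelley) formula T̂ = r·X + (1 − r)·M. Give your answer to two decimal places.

T̂ = r·X + (1 − r)·M = 0.69000*96 + 0.31000*97 = 66.24000 + 30.07000 ≈ 96.31000

96.31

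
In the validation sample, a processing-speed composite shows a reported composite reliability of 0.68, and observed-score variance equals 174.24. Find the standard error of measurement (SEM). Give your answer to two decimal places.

7.47

SD = √174.24 ≈ 13.200
SEM = 13.200 × √(1 − 0.680) = 13.200 × √0.320 ≈ 13.200 × 0.566 ≈ 7.467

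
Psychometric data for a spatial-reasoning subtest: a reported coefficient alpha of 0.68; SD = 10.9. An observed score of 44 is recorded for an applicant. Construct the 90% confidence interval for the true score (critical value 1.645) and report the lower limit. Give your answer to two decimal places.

SEM = 10.900 * √(1 − 0.680) = 10.900 * √0.320 ≈ 10.900 * 0.566 ≈ 6.166
Margin = 1.645 * 6.166 ≈ 10.143
Lower limit = 44 − 10.143 ≈ 33.857

33.86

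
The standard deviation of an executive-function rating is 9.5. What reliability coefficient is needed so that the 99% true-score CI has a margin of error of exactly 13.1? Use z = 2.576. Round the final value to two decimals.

Required SEM = 13.1 / 2.576 ≈ 5.0854
Required reliability = 1 − (SEM/SD)² = 1 − 0.2866 ≈ 0.7134

0.71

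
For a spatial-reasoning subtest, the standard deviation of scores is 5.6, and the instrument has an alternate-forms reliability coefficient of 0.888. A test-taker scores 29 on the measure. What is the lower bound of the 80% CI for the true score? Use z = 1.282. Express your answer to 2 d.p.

SEM = 5.600 * √(1 − 0.888) = 5.600 * √0.112 ≃ 5.600 * 0.335 ≃ 1.874
1.282 * SEM ≃ 2.403
Lower limit = 29 − 2.403 ≃ 26.597

26.60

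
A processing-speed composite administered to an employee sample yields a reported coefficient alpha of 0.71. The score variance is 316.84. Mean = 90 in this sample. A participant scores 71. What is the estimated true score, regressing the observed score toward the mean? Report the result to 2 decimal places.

76.51

T̂ = r·X + (1 − r)·M = 0.7100×71 + 0.2900×90 = 50.4100 + 26.1000 ≈ 76.5100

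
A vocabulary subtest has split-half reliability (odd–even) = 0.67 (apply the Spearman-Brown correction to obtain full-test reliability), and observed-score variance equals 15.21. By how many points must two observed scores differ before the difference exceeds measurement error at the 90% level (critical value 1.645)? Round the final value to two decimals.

4.03

SD = √15.21 ≃ 3.9000
Spearman-Brown: r = 2(0.67) / (1 + 0.67) = 1.3400 / 1.6700 ≃ 0.8024
SEM = 3.9000 × √(1 − 0.8024) = 3.9000 × √0.1976 ≃ 3.9000 × 0.4445 ≃ 1.7337
SE_diff = SEM × √2 ≃ 1.7337 × 1.4142 ≃ 2.4518
Smallest detectable difference = 1.645×2.4518 ≃ 4.0331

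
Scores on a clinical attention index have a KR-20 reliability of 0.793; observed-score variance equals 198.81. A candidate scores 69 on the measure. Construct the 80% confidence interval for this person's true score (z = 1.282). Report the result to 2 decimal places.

SD = √198.81 ≈ 14.100
SEM = 14.100*√(1 − 0.793) ≈ 6.415
Half-width = 1.282*6.415 ≈ 8.224
80% CI: 69 ± 8.224 = [60.776, 77.224]

[60.78, 77.22]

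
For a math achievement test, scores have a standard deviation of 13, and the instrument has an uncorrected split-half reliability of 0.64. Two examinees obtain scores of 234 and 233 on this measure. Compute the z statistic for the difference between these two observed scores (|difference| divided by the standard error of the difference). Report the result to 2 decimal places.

0.12

r_full = 2·0.64 / (1 + 0.64) ≈ 0.7805
The standard error of measurement is 13.0000×√(1 − 0.7805) ≈ 13.0000×0.4685 ≈ 6.0908.
SE_diff = √2 × SEM ≈ 8.6137
z = 1 / 8.6137 ≈ 0.1161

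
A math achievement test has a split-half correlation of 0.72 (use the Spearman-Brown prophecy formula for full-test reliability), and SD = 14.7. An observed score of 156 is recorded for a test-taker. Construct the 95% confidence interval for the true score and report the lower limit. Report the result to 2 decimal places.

144.38

Full-length reliability (Spearman-Brown) = 2(0.72)/(1+0.72) ≈ 0.83721
The standard error of measurement is 14.70000·√(1 − 0.83721) ≈ 14.70000·0.40347 ≈ 5.93106.
1.96 · SEM ≈ 11.62487
Lower bound: 156 − 11.62487 = 144.37513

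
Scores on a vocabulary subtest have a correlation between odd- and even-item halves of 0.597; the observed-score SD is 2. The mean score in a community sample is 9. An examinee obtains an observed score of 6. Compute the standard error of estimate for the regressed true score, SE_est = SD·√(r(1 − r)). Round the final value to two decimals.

0.87

r_full = 2·0.597 / (1 + 0.597) ≈ 0.74765
SE_est = 2.00000·√[r(1 − r)] ≈ 0.86872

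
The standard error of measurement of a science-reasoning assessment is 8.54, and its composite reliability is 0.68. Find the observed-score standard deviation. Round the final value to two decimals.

15.10

SD = 8.54 / √(1 − 0.68) ≈ 15.09673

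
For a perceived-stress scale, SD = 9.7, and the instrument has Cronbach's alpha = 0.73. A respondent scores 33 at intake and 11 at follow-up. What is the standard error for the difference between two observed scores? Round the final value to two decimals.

7.13

The standard error of measurement is 9.70000*√(1 − 0.73000) ≈ 9.70000*0.51962 ≈ 5.04027.
Standard error of the difference = 5.04027·√2 ≈ 7.12802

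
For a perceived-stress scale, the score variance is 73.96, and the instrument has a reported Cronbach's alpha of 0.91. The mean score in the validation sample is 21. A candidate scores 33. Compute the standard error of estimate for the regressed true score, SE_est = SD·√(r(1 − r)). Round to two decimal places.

2.46

SD = √73.96 = 8.600
SE_est = 8.600×√(0.910×0.090) ≈ 2.461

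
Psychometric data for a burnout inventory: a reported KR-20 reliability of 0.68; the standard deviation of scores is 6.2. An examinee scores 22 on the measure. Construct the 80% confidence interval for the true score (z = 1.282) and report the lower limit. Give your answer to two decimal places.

SEM = 6.20000 · √(1 − 0.68000) = 6.20000 · √0.32000 ≈ 6.20000 · 0.56569 ≈ 3.50725
Margin = 1.282 · 3.50725 ≈ 4.49629
Lower limit = 22 − 4.49629 ≈ 17.50371

17.50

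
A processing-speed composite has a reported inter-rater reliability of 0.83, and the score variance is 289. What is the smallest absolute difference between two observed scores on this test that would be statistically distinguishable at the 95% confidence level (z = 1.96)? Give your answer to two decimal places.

19.43

SD = √289 = 17.000
SEM = 17.000 × √(1 − 0.830) = 17.000 × √0.170 ≃ 17.000 × 0.412 ≃ 7.009
Standard error of the difference = 7.009·√2 ≃ 9.913
Smallest detectable difference = 1.96×9.913 ≃ 19.429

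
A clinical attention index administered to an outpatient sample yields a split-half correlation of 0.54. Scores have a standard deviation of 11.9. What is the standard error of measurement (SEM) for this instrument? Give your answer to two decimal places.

6.50

r_full = 2·0.54 / (1 + 0.54) ≃ 0.7013
The standard error of measurement is 11.9000·√(1 − 0.7013) ≃ 11.9000·0.5465 ≃ 6.5038.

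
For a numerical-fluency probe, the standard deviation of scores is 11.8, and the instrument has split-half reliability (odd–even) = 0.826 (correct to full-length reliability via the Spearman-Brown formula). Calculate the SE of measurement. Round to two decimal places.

3.64

Spearman-Brown: r = 2(0.826) / (1 + 0.826) = 1.6520 / 1.8260 ≃ 0.9047
The standard error of measurement is 11.8000*√(1 − 0.9047) ≃ 11.8000*0.3087 ≃ 3.6426.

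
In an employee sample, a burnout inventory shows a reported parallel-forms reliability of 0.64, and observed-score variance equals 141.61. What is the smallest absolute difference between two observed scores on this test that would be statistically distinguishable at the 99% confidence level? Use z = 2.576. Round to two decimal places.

SD = √141.61 ≈ 11.900
SEM = 11.900 * √(1 − 0.640) = 11.900 * √0.360 ≈ 11.900 * 0.600 ≈ 7.140
SE_diff = √2 * SEM ≈ 10.097
Minimum reliable difference = 2.576 * SE_diff ≈ 2.576 * 10.097 ≈ 26.011

26.01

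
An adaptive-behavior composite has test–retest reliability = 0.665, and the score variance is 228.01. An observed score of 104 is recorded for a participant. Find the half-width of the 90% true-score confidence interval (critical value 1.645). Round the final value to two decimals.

14.38

σ = 228.01^(1/2) = 15.10000
The standard error of measurement is 15.10000·√(1 − 0.66500) ≈ 15.10000·0.57879 ≈ 8.73976.
1.645 · SEM ≈ 14.37690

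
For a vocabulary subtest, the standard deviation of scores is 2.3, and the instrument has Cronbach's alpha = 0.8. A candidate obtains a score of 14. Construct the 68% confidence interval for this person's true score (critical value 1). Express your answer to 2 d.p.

SEM = 2.30000·√(1 − 0.80000) ≃ 1.02859
Half-width = 1·1.02859 ≃ 1.02859
Interval: (12.97141, 15.02859)

[12.97, 15.03]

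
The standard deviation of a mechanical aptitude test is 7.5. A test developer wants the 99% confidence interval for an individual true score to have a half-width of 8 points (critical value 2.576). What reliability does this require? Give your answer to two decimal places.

0.83

Required SEM = 8 / 2.576 ≃ 3.10559
r = 1 − (3.10559/7.5)² ≃ 1 − 0.17146 ≃ 0.82854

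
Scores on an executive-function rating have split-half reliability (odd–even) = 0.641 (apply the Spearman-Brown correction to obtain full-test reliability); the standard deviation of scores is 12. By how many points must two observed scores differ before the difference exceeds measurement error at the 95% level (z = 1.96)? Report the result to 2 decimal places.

Full-length reliability (Spearman-Brown) = 2(0.641)/(1+0.641) ≃ 0.781
SEM = 12.000 * √(1 − 0.781) = 12.000 * √0.219 ≃ 12.000 * 0.468 ≃ 5.613
SE_diff = √2 * SEM ≃ 7.938
Minimum reliable difference = 1.96 * SE_diff ≃ 1.96 * 7.938 ≃ 15.558

15.56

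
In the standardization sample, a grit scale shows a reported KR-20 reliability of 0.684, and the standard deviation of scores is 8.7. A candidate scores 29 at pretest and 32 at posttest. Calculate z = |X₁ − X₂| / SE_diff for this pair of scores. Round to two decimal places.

0.43

SEM = 8.70000·√(1 − 0.68400) ≈ 4.89061
Standard error of the difference = 4.89061·√2 ≈ 6.91636
z = 3 / 6.91636 ≈ 0.43375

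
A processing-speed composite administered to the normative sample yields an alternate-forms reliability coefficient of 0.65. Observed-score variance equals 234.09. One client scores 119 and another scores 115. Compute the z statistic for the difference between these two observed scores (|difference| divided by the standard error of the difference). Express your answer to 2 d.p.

σ = 234.09^(1/2) = 15.300
SEM = 15.300·√(1 − 0.650) ≈ 9.052
SE_diff = SEM · √2 ≈ 9.052 · 1.414 ≈ 12.801
z = 4 / 12.801 ≈ 0.312

0.31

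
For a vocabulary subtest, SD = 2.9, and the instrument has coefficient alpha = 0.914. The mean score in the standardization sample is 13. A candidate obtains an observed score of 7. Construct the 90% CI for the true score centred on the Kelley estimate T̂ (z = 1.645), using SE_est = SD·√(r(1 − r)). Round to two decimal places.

[6.18, 8.85]

T̂ = r·X + (1 − r)·M = 0.91400·7 + 0.08600·13 = 6.39800 + 1.11800 ≃ 7.51600
SE_est = 2.90000·√(0.91400·0.08600) ≃ 0.81306
CI = 7.51600 ± 1.645 · 0.81306 → [6.17852, 8.85348]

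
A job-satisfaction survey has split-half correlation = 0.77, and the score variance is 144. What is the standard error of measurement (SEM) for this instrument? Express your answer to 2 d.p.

SD = √144 ≈ 12.000
Full-length reliability (Spearman-Brown) = 2(0.77)/(1+0.77) ≈ 0.870
SEM = 12.000 * √(1 − 0.870) = 12.000 * √0.130 ≈ 12.000 * 0.360 ≈ 4.326

4.33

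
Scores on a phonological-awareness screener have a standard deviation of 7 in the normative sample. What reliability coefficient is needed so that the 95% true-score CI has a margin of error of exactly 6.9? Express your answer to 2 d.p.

SEM needed = half-width / z = 6.9/1.96 ≈ 3.52041
r = 1 − (SEM / SD)² = 1 − (3.52041 / 7)² ≈ 1 − 0.25292 ≈ 0.74708

0.75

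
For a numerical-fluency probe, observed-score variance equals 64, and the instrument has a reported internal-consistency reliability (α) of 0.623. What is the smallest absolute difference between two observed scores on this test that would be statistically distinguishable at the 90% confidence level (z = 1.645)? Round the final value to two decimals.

SD = √64 ≈ 8.0000
The standard error of measurement is 8.0000·√(1 − 0.6230) ≈ 8.0000·0.6140 ≈ 4.9120.
SE_diff = √2 · SEM ≈ 6.9467
Minimum reliable difference = 1.645 · SE_diff ≈ 1.645 · 6.9467 ≈ 11.4272

11.43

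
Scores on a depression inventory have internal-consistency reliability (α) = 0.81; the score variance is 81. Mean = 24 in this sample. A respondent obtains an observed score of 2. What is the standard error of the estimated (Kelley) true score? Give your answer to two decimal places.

SD = √81 ≈ 9.0000
SE_est = SD · √(r(1 − r)) = 9.0000 · √0.1539 ≈ 9.0000 · 0.3923 ≈ 3.5307

3.53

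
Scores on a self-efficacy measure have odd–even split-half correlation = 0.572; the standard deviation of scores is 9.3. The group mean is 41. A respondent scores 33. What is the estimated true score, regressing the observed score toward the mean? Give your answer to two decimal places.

Spearman-Brown: r = 2(0.572) / (1 + 0.572) = 1.144 / 1.572 ≃ 0.728
T̂ = 0.728(33) + 0.272(41) ≃ 35.178

35.18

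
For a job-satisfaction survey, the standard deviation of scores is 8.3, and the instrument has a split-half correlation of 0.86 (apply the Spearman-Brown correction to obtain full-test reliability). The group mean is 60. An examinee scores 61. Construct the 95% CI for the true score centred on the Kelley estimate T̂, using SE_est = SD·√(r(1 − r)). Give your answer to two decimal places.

[56.63, 65.22]

Spearman-Brown: r = 2(0.86) / (1 + 0.86) = 1.72000 / 1.86000 ≃ 0.92473
T̂ = 0.92473(61) + 0.07527(60) ≃ 60.92473
SE_est = SD · √(r(1 − r)) = 8.30000 · √0.06960 ≃ 8.30000 · 0.26382 ≃ 2.18974
95% CI: 60.92473 ± 4.29190 ≃ (56.63283, 65.21663)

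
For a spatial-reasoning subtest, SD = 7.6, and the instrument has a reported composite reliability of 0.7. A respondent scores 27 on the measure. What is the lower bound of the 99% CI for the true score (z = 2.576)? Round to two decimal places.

16.28

SEM = 7.600 · √(1 − 0.700) = 7.600 · √0.300 ≈ 7.600 · 0.548 ≈ 4.163
Margin = 2.576 · 4.163 ≈ 10.723
Lower limit = 27 − 10.723 ≈ 16.277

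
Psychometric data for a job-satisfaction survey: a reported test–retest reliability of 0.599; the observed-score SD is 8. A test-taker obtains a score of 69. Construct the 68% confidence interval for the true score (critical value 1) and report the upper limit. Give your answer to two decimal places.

74.07

SEM = 8.000 · √(1 − 0.599) = 8.000 · √0.401 ≈ 8.000 · 0.633 ≈ 5.066
Margin = 1 · 5.066 ≈ 5.066
Upper limit = 69 + 5.066 ≈ 74.066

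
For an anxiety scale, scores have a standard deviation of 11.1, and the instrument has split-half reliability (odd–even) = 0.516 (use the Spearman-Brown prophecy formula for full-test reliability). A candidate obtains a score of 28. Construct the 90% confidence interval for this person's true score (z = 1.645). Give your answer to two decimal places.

[17.68, 38.32]

Spearman-Brown: r = 2(0.516) / (1 + 0.516) = 1.032 / 1.516 ≈ 0.681
The standard error of measurement is 11.100×√(1 − 0.681) ≈ 11.100×0.565 ≈ 6.272.
Half-width = 1.645×6.272 ≈ 10.317
Interval: (17.683, 38.317)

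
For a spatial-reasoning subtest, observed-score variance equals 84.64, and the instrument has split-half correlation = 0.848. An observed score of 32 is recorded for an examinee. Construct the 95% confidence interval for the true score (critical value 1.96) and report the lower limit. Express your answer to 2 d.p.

σ = 84.64^(1/2) = 9.2000
Spearman-Brown: r = 2(0.848) / (1 + 0.848) = 1.6960 / 1.8480 ≈ 0.9177
SEM = 9.2000·√(1 − 0.9177) ≈ 2.6385
Margin = 1.96 · 2.6385 ≈ 5.1715
Lower limit = 32 − 5.1715 ≈ 26.8285

26.83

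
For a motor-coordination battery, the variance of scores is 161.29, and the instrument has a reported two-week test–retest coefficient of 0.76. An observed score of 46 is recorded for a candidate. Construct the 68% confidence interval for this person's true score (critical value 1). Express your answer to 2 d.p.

SD = √161.29 = 12.700
SEM = 12.700 * √(1 − 0.760) = 12.700 * √0.240 ≃ 12.700 * 0.490 ≃ 6.222
1 * SEM ≃ 6.222
68% CI: 46 ± 6.222 = [39.778, 52.222]

[39.78, 52.22]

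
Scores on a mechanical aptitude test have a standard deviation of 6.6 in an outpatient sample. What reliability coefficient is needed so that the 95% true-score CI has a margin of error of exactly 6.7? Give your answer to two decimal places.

SEM needed = half-width / z = 6.7/1.96 ≈ 3.418
r = 1 − (SEM / SD)² = 1 − (3.418 / 6.6)² ≈ 1 − 0.268 ≈ 0.732

0.73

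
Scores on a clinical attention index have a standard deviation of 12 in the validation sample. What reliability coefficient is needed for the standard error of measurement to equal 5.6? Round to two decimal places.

r = 1 − (SEM / SD)² = 1 − (5.600 / 12)² ≈ 1 − 0.218 ≈ 0.782

0.78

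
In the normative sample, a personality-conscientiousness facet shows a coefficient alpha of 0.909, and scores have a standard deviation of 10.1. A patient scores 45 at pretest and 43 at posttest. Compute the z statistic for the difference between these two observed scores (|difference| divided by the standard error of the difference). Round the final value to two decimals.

0.46

SEM = 10.100*√(1 − 0.909) ≈ 3.047
Standard error of the difference = 3.047·√2 ≈ 4.309
z = |45 − 43| / 4.309 = 2 / 4.309 ≈ 0.464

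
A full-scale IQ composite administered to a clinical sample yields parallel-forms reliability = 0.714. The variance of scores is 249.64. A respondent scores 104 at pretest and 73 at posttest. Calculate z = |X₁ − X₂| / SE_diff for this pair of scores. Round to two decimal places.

2.59

SD = √249.64 = 15.8000
The standard error of measurement is 15.8000*√(1 − 0.7140) ≈ 15.8000*0.5348 ≈ 8.4497.
SE_diff = √2 * SEM ≈ 11.9496
z = |104 − 73| / 11.9496 = 31 / 11.9496 ≈ 2.5942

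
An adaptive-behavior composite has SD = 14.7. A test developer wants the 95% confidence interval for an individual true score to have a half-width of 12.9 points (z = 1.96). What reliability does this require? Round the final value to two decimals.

0.80

SEM needed = half-width / z = 12.9/1.96 ≈ 6.582
r = 1 − (6.582/14.7)² ≈ 1 − 0.200 ≈ 0.800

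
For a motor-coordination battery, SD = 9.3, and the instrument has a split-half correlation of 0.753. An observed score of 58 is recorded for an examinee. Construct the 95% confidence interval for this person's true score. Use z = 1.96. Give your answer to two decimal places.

r_full = 2·0.753 / (1 + 0.753) ≈ 0.8591
SEM = 9.3000*√(1 − 0.8591) ≈ 3.4909
Margin = 1.96 * 3.4909 ≈ 6.8422
95% CI: 58 ± 6.8422 = [51.1578, 64.8422]

[51.16, 64.84]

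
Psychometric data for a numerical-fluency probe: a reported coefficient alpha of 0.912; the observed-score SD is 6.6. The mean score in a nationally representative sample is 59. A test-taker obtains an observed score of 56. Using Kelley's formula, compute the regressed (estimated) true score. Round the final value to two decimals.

T̂ = r·X + (1 − r)·M = 0.91200×56 + 0.08800×59 = 51.07200 + 5.19200 ≃ 56.26400

56.26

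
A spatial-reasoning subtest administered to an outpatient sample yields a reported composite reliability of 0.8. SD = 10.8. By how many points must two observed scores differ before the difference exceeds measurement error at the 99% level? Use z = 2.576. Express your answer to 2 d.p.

17.60

SEM = 10.80000·√(1 − 0.80000) ≈ 4.82991
SE_diff = √2 · SEM ≈ 6.83052
Smallest detectable difference = 2.576·6.83052 ≈ 17.59542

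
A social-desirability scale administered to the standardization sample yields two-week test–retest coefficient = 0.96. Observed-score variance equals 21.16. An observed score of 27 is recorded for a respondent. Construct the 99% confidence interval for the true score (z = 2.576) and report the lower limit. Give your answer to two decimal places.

24.63

σ = 21.16^(1/2) = 4.600
The standard error of measurement is 4.600*√(1 − 0.960) ≈ 4.600*0.200 ≈ 0.920.
2.576 * SEM ≈ 2.370
Lower limit = 27 − 2.370 ≈ 24.630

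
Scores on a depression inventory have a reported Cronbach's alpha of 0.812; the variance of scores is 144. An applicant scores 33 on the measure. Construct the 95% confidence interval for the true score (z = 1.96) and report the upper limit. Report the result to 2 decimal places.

σ = 144^(1/2) = 12.000
The standard error of measurement is 12.000·√(1 − 0.812) ≈ 12.000·0.434 ≈ 5.203.
1.96 · SEM ≈ 10.198
Upper limit = 33 + 10.198 ≈ 43.198

43.20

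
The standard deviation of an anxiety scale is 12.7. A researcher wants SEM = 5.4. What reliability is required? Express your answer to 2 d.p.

r = 1 − (SEM / SD)² = 1 − (5.400 / 12.7)² ≈ 1 − 0.181 ≈ 0.819

0.82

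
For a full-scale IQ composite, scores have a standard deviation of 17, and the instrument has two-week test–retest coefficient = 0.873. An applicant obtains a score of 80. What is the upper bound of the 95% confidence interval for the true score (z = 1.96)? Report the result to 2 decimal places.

91.87

SEM = 17.000×√(1 − 0.873) ≈ 6.058
1.96 × SEM ≈ 11.874
Upper bound: 80 + 11.874 = 91.874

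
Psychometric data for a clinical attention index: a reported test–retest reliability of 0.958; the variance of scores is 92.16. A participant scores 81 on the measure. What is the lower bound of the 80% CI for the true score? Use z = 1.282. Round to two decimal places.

SD = √92.16 = 9.60000
The standard error of measurement is 9.60000×√(1 − 0.95800) ≃ 9.60000×0.20494 ≃ 1.96741.
Margin = 1.282 × 1.96741 ≃ 2.52223
Lower bound: 81 − 2.52223 = 78.47777

78.48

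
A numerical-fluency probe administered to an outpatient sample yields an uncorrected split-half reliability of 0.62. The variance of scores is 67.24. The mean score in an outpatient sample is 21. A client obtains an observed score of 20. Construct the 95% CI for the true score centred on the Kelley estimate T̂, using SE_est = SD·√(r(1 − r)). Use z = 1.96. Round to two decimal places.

[13.42, 27.04]

SD = √67.24 ≈ 8.2000
Spearman-Brown: r = 2(0.62) / (1 + 0.62) = 1.2400 / 1.6200 ≈ 0.7654
T̂ = 0.7654(20) + 0.2346(21) ≈ 20.2346
SE_est = SD × √(r(1 − r)) = 8.2000 × √0.1795 ≈ 8.2000 × 0.4237 ≈ 3.4746
CI = 20.2346 ± 1.96 × 3.4746 → [13.4244, 27.0447]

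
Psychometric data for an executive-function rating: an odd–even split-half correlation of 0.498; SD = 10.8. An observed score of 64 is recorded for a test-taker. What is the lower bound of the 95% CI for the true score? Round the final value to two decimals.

51.75

Full-length reliability (Spearman-Brown) = 2(0.498)/(1+0.498) ≈ 0.6649
SEM = 10.8000 × √(1 − 0.6649) = 10.8000 × √0.3351 ≈ 10.8000 × 0.5789 ≈ 6.2520
Margin = 1.96 × 6.2520 ≈ 12.2539
Lower limit = 64 − 12.2539 ≈ 51.7461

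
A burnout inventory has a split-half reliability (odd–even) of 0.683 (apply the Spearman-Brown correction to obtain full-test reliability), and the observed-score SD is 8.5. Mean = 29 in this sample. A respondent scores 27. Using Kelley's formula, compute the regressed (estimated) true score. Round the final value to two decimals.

27.38

Spearman-Brown: r = 2(0.683) / (1 + 0.683) = 1.3660 / 1.6830 ≈ 0.8116
T̂ = 0.8116(27) + 0.1884(29) ≈ 27.3767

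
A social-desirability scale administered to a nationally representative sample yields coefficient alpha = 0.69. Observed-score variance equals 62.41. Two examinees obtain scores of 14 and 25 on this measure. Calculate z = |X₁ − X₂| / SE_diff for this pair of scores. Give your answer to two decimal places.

SD = √62.41 ≃ 7.900
SEM = 7.900 * √(1 − 0.690) = 7.900 * √0.310 ≃ 7.900 * 0.557 ≃ 4.399
SE_diff = √2 * SEM ≃ 6.220
z = 11 / 6.220 ≃ 1.768

1.77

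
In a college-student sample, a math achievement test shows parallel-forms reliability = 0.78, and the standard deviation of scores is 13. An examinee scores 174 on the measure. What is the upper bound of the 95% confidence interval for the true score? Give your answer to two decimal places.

SEM = 13.00000×√(1 − 0.78000) ≈ 6.09754
Half-width = 1.96×6.09754 ≈ 11.95118
Upper limit = 174 + 11.95118 ≈ 185.95118

185.95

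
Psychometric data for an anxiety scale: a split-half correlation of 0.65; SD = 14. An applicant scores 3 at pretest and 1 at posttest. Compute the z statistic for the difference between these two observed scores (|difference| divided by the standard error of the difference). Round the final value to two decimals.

Spearman-Brown: r = 2(0.65) / (1 + 0.65) = 1.300 / 1.650 ≈ 0.788
SEM = 14.000 · √(1 − 0.788) = 14.000 · √0.212 ≈ 14.000 · 0.461 ≈ 6.448
SE_diff = SEM · √2 ≈ 6.448 · 1.414 ≈ 9.119
z = 2 / 9.119 ≈ 0.219

0.22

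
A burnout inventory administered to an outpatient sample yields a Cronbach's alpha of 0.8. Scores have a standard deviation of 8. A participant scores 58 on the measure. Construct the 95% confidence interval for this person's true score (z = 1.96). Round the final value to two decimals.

[50.99, 65.01]

SEM = 8.000 * √(1 − 0.800) = 8.000 * √0.200 ≈ 8.000 * 0.447 ≈ 3.578
1.96 * SEM ≈ 7.012
CI = 58 ± 7.012 → [50.988, 65.012]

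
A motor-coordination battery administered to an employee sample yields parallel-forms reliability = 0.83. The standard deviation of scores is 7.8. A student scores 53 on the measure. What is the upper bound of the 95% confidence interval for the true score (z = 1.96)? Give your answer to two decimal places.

59.30

SEM = 7.800 × √(1 − 0.830) = 7.800 × √0.170 ≈ 7.800 × 0.412 ≈ 3.216
Half-width = 1.96×3.216 ≈ 6.303
Upper bound: 53 + 6.303 = 59.303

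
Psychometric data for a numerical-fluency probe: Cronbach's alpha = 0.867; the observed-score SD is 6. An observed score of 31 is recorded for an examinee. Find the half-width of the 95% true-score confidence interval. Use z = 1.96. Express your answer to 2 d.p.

4.29

SEM = 6.000 · √(1 − 0.867) = 6.000 · √0.133 ≈ 6.000 · 0.365 ≈ 2.188
1.96 · SEM ≈ 4.289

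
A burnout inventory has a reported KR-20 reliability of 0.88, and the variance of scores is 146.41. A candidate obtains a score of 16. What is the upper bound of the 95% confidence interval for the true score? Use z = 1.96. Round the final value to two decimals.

24.22

SD = √146.41 = 12.100
SEM = 12.100·√(1 − 0.880) ≈ 4.192
Margin = 1.96 · 4.192 ≈ 8.215
Upper limit = 16 + 8.215 ≈ 24.215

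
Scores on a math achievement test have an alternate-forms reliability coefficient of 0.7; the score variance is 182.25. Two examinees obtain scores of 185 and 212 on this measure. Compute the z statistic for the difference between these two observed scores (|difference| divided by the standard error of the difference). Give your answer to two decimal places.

2.58

SD = √182.25 = 13.500
SEM = 13.500 · √(1 − 0.700) = 13.500 · √0.300 ≈ 13.500 · 0.548 ≈ 7.394
Standard error of the difference = 7.394·√2 ≈ 10.457
z = 27 / 10.457 ≈ 2.582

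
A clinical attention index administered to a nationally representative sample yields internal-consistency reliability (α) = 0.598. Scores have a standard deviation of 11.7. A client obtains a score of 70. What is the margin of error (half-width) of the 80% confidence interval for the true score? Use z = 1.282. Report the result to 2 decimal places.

9.51

SEM = 11.7000·√(1 − 0.5980) ≈ 7.4182
1.282 · SEM ≈ 9.5101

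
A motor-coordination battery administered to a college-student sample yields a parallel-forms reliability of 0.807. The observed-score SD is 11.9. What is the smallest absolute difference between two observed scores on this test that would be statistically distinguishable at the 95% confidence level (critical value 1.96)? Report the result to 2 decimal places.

14.49

SEM = 11.90000 · √(1 − 0.80700) = 11.90000 · √0.19300 ≈ 11.90000 · 0.43932 ≈ 5.22788
SE_diff = √2 · SEM ≈ 7.39334
Smallest detectable difference = 1.96·7.39334 ≈ 14.49094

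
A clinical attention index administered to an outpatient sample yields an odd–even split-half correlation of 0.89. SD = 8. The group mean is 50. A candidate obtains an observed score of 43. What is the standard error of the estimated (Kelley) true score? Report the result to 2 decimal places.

Full-length reliability (Spearman-Brown) = 2(0.89)/(1+0.89) ≈ 0.9418
SE_est = SD * √(r(1 − r)) = 8.0000 * √0.0548 ≈ 8.0000 * 0.2341 ≈ 1.8730

1.87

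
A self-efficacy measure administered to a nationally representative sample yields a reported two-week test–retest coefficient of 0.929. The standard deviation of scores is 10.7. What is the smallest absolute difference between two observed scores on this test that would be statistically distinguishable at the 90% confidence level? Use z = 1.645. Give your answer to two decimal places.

SEM = 10.70000 × √(1 − 0.92900) = 10.70000 × √0.07100 ≈ 10.70000 × 0.26646 ≈ 2.85110
Standard error of the difference = 2.85110·√2 ≈ 4.03207
Smallest detectable difference = 1.645×4.03207 ≈ 6.63275

6.63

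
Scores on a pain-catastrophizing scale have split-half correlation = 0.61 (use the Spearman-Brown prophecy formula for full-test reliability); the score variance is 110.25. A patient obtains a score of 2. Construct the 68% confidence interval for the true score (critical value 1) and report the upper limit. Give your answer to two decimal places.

7.17

SD = √110.25 ≃ 10.5000
r_full = 2·0.61 / (1 + 0.61) ≃ 0.7578
The standard error of measurement is 10.5000·√(1 − 0.7578) ≃ 10.5000·0.4922 ≃ 5.1678.
1 · SEM ≃ 5.1678
Upper bound: 2 + 5.1678 = 7.1678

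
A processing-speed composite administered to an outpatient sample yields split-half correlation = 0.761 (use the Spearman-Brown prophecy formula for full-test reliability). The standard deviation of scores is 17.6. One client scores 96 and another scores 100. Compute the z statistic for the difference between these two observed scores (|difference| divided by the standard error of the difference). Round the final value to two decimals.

0.44

Full-length reliability (Spearman-Brown) = 2(0.761)/(1+0.761) ≈ 0.8643
SEM = 17.6000·√(1 − 0.8643) ≈ 6.4838
Standard error of the difference = 6.4838·√2 ≈ 9.1695
z = |96 − 100| / 9.1695 = 4 / 9.1695 ≈ 0.4362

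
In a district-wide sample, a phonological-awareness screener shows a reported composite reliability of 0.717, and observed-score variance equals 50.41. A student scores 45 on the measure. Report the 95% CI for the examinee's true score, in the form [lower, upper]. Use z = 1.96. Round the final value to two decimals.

[37.60, 52.40]

SD = √50.41 = 7.10000
SEM = 7.10000·√(1 − 0.71700) ≈ 3.77704
1.96 · SEM ≈ 7.40300
Interval: (37.59700, 52.40300)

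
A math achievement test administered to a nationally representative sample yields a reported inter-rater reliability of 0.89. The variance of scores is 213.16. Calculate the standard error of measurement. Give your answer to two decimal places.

SD = √213.16 ≃ 14.6000
SEM = 14.6000 × √(1 − 0.8900) = 14.6000 × √0.1100 ≃ 14.6000 × 0.3317 ≃ 4.8423

4.84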